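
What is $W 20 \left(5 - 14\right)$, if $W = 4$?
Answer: $-720$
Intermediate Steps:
$W 20 \left(5 - 14\right) = 4 \cdot 20 \left(5 - 14\right) = 80 \left(5 - 14\right) = 80 \left(-9\right) = -720$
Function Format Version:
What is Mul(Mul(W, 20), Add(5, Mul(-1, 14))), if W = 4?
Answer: -720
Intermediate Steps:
Mul(Mul(W, 20), Add(5, Mul(-1, 14))) = Mul(Mul(4, 20), Add(5, Mul(-1, 14))) = Mul(80, Add(5, -14)) = Mul(80, -9) = -720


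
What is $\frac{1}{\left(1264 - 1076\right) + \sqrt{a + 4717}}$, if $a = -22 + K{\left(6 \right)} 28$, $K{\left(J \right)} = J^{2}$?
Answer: $\frac{188}{29641} - \frac{\sqrt{5703}}{29641} \approx 0.0037948$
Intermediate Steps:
$a = 986$ ($a = -22 + 6^{2} \cdot 28 = -22 + 36 \cdot 28 = -22 + 1008 = 986$)
$\frac{1}{\left(1264 - 1076\right) + \sqrt{a + 4717}} = \frac{1}{\left(1264 - 1076\right) + \sqrt{986 + 4717}} = \frac{1}{188 + \sqrt{5703}}$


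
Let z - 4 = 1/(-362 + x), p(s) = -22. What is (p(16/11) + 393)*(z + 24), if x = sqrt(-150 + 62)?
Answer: 681032457/65566 - 371*I*sqrt(22)/65566 ≈ 10387.0 - 0.02654*I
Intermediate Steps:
x = 2*I*sqrt(22) (x = sqrt(-88) = 2*I*sqrt(22) ≈ 9.3808*I)
z = 4 + 1/(-362 + 2*I*sqrt(22)) ≈ 3.9972 - 7.1537e-5*I
(p(16/11) + 393)*(z + 24) = (-22 + 393)*((262083/65566 - I*sqrt(22)/65566) + 24) = 371*(1835667/65566 - I*sqrt(22)/65566) = 681032457/65566 - 371*I*sqrt(22)/65566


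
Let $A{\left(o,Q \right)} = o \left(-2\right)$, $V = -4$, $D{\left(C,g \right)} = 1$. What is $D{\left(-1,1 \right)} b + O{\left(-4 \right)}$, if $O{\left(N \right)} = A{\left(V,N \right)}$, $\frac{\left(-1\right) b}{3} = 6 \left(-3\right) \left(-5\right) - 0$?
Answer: $-262$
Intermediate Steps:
$b = -270$ ($b = - 3 \left(6 \left(-3\right) \left(-5\right) - 0\right) = - 3 \left(\left(-18\right) \left(-5\right) + 0\right) = - 3 \left(90 + 0\right) = \left(-3\right) 90 = -270$)
$A{\left(o,Q \right)} = - 2 o$
$O{\left(N \right)} = 8$ ($O{\left(N \right)} = \left(-2\right) \left(-4\right) = 8$)
$D{\left(-1,1 \right)} b + O{\left(-4 \right)} = 1 \left(-270\right) + 8 = -270 + 8 = -262$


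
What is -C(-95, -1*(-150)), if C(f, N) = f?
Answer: 95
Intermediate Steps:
-C(-95, -1*(-150)) = -1*(-95) = 95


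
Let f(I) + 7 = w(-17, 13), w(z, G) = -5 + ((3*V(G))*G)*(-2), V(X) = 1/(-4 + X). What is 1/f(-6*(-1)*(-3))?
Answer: -3/62 ≈ -0.048387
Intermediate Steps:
w(z, G) = -5 - 6*G/(-4 + G) (w(z, G) = -5 + ((3/(-4 + G))*G)*(-2) = -5 + (3*G/(-4 + G))*(-2) = -5 - 6*G/(-4 + G))
f(I) = -62/3 (f(I) = -7 + (20 - 11*13)/(-4 + 13) = -7 + (20 - 143)/9 = -7 + (1/9)*(-123) = -7 - 41/3 = -62/3)
1/f(-6*(-1)*(-3)) = 1/(-62/3) = -3/62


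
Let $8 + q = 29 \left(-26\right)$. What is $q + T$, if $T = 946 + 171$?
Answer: $355$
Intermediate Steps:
$q = -762$ ($q = -8 + 29 \left(-26\right) = -8 - 754 = -762$)
$T = 1117$
$q + T = -762 + 1117 = 355$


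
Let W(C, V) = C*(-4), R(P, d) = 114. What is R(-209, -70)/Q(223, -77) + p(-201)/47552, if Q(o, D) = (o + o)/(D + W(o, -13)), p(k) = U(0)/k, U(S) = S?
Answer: -55233/223 ≈ -247.68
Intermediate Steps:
W(C, V) = -4*C
p(k) = 0 (p(k) = 0/k = 0)
Q(o, D) = 2*o/(D - 4*o) (Q(o, D) = (o + o)/(D - 4*o) = (2*o)/(D - 4*o) = 2*o/(D - 4*o))
R(-209, -70)/Q(223, -77) + p(-201)/47552 = 114/((2*223/(-77 - 4*223))) + 0/47552 = 114/((2*223/(-77 - 892))) + 0*(1/47552) = 114/((2*223/(-969))) + 0 = 114/((2*223*(-1/969))) + 0 = 114/(-446/969) + 0 = 114*(-969/446) + 0 = -55233/223 + 0 = -55233/223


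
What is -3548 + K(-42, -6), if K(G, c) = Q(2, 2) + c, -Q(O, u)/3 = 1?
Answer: -3557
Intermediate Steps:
Q(O, u) = -3 (Q(O, u) = -3*1 = -3)
K(G, c) = -3 + c
-3548 + K(-42, -6) = -3548 + (-3 - 6) = -3548 - 9 = -3557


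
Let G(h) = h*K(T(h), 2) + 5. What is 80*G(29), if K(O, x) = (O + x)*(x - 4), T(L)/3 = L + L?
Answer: -816240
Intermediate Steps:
T(L) = 6*L (T(L) = 3*(L + L) = 3*(2*L) = 6*L)
K(O, x) = (-4 + x)*(O + x) (K(O, x) = (O + x)*(-4 + x) = (-4 + x)*(O + x))
G(h) = 5 + h*(-4 - 12*h) (G(h) = h*(2² - 24*h - 4*2 + (6*h)*2) + 5 = h*(4 - 24*h - 8 + 12*h) + 5 = h*(-4 - 12*h) + 5 = 5 + h*(-4 - 12*h))
80*G(29) = 80*(5 - 4*29*(1 + 3*29)) = 80*(5 - 4*29*(1 + 87)) = 80*(5 - 4*29*88) = 80*(5 - 10208) = 80*(-10203) = -816240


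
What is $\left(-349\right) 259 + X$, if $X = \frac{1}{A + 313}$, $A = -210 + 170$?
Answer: $- \frac{24676742}{273} \approx -90391.0$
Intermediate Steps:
$A = -40$
$X = \frac{1}{273}$ ($X = \frac{1}{-40 + 313} = \frac{1}{273} \approx 0.003663$)
$\left(-349\right) 259 + X = \left(-349\right) 259 + \frac{1}{273} = -90391 + \frac{1}{273} = - \frac{24676742}{273}$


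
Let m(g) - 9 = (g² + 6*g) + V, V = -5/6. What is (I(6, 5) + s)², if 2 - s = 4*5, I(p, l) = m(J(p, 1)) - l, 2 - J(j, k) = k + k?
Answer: 7921/36 ≈ 220.03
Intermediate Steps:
V = -⅚ (V = -5*⅙ = -⅚ ≈ -0.83333)
J(j, k) = 2 - 2*k (J(j, k) = 2 - (k + k) = 2 - 2*k)
m(g) = 49/6 + g² + 6*g (m(g) = 9 + ((g² + 6*g) - ⅚) = 9 + (-⅚ + g² + 6*g) = 49/6 + g² + 6*g)
I(p, l) = 49/6 - l (I(p, l) = (49/6 + (2 - 2*1)² + 6*(2 - 2*1)) - l = (49/6 + (2 - 2)² + 6*(2 - 2)) - l = (49/6 + 0² + 6*0) - l = (49/6 + 0 + 0) - l = 49/6 - l)
s = -18 (s = 2 - 4*5 = 2 - 1*20 = 2 - 20 = -18)
(I(6, 5) + s)² = ((49/6 - 1*5) - 18)² = ((49/6 - 5) - 18)² = (19/6 - 18)² = (-89/6)² = 7921/36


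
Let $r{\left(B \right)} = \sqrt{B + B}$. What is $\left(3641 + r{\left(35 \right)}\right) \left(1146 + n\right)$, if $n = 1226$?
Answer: $8636452 + 2372 \sqrt{70} \approx 8.6563 \cdot 10^{6}$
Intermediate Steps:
$r{\left(B \right)} = \sqrt{2} \sqrt{B}$ ($r{\left(B \right)} = \sqrt{2 B} = \sqrt{2} \sqrt{B}$)
$\left(3641 + r{\left(35 \right)}\right) \left(1146 + n\right) = \left(3641 + \sqrt{2} \sqrt{35}\right) \left(1146 + 1226\right) = \left(3641 + \sqrt{70}\right) 2372 = 8636452 + 2372 \sqrt{70}$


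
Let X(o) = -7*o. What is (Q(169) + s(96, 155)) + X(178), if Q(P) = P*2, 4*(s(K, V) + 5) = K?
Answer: -889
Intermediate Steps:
s(K, V) = -5 + K/4
Q(P) = 2*P
(Q(169) + s(96, 155)) + X(178) = (2*169 + (-5 + (¼)*96)) - 7*178 = (338 + (-5 + 24)) - 1246 = (338 + 19) - 1246 = 357 - 1246 = -889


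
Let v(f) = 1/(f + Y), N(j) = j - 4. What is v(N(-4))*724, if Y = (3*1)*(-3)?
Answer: -724/17 ≈ -42.588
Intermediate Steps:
N(j) = -4 + j
Y = -9 (Y = 3*(-3) = -9)
v(f) = 1/(-9 + f) (v(f) = 1/(f - 9) = 1/(-9 + f))
v(N(-4))*724 = 724/(-9 + (-4 - 4)) = 724/(-9 - 8) = 724/(-17) = -1/17*724 = -724/17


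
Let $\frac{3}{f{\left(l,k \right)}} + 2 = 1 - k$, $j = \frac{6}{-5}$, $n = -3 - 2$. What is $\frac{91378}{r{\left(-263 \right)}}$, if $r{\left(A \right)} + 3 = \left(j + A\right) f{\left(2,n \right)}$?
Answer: $- \frac{1827560}{4023} \approx -454.28$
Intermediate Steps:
$n = -5$ ($n = -3 - 2 = -5$)
$j = - \frac{6}{5}$ ($j = 6 \left(- \frac{1}{5}\right) = - \frac{6}{5} \approx -1.2$)
$f{\left(l,k \right)} = \frac{3}{-1 - k}$ ($f{\left(l,k \right)} = \frac{3}{-2 - \left(-1 + k\right)} = \frac{3}{-1 - k}$)
$r{\left(A \right)} = - \frac{39}{10} + \frac{3 A}{4}$ ($r{\left(A \right)} = -3 + \left(- \frac{6}{5} + A\right) \left(- \frac{3}{1 - 5}\right) = -3 + \left(- \frac{6}{5} + A\right) \left(- \frac{3}{-4}\right) = -3 + \left(- \frac{6}{5} + A\right) \left(\left(-3\right) \left(- \frac{1}{4}\right)\right) = -3 + \left(- \frac{6}{5} + A\right) \frac{3}{4} = -3 + \left(- \frac{9}{10} + \frac{3 A}{4}\right) = - \frac{39}{10} + \frac{3 A}{4}$)
$\frac{91378}{r{\left(-263 \right)}} = \frac{91378}{- \frac{39}{10} + \frac{3}{4} \left(-263\right)} = \frac{91378}{- \frac{39}{10} - \frac{789}{4}} = \frac{91378}{- \frac{4023}{20}} = 91378 \left(- \frac{20}{4023}\right) = - \frac{1827560}{4023}$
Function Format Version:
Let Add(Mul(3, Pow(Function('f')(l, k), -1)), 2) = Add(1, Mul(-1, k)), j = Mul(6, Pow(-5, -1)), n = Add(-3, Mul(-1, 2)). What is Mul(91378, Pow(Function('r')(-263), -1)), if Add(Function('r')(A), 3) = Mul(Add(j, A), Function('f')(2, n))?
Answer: Rational(-1827560, 4023) ≈ -454.28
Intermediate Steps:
n = -5 (n = Add(-3, -2) = -5)
j = Rational(-6, 5) (j = Mul(6, Rational(-1, 5)) = Rational(-6, 5) ≈ -1.2000)
Function('f')(l, k) = Mul(3, Pow(Add(-1, Mul(-1, k)), -1)) (Function('f')(l, k) = Mul(3, Pow(Add(-2, Add(1, Mul(-1, k))), -1)) = Mul(3, Pow(Add(-1, Mul(-1, k)), -1)))
Function('r')(A) = Add(Rational(-39, 10), Mul(Rational(3, 4), A)) (Function('r')(A) = Add(-3, Mul(Add(Rational(-6, 5), A), Mul(-3, Pow(Add(1, -5), -1)))) = Add(-3, Mul(Add(Rational(-6, 5), A), Mul(-3, Pow(-4, -1)))) = Add(-3, Mul(Add(Rational(-6, 5), A), Mul(-3, Rational(-1, 4)))) = Add(-3, Mul(Add(Rational(-6, 5), A), Rational(3, 4))) = Add(-3, Add(Rational(-9, 10), Mul(Rational(3, 4), A))) = Add(Rational(-39, 10), Mul(Rational(3, 4), A)))
Mul(91378, Pow(Function('r')(-263), -1)) = Mul(91378, Pow(Add(Rational(-39, 10), Mul(Rational(3, 4), -263)), -1)) = Mul(91378, Pow(Add(Rational(-39, 10), Rational(-789, 4)), -1)) = Mul(91378, Pow(Rational(-4023, 20), -1)) = Mul(91378, Rational(-20, 4023)) = Rational(-1827560, 4023)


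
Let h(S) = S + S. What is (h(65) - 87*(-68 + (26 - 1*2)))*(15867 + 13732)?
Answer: 117152842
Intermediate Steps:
h(S) = 2*S
(h(65) - 87*(-68 + (26 - 1*2)))*(15867 + 13732) = (2*65 - 87*(-68 + (26 - 1*2)))*(15867 + 13732) = (130 - 87*(-68 + (26 - 2)))*29599 = (130 - 87*(-68 + 24))*29599 = (130 - 87*(-44))*29599 = (130 + 3828)*29599 = 3958*29599 = 117152842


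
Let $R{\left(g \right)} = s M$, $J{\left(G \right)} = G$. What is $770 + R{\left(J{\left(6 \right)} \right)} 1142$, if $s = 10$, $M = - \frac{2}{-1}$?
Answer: $23610$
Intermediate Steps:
$M = 2$ ($M = \left(-2\right) \left(-1\right) = 2$)
$R{\left(g \right)} = 20$ ($R{\left(g \right)} = 10 \cdot 2 = 20$)
$770 + R{\left(J{\left(6 \right)} \right)} 1142 = 770 + 20 \cdot 1142 = 770 + 22840 = 23610$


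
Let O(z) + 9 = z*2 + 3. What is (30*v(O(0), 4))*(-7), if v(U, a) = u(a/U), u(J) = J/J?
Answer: -210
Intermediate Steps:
O(z) = -6 + 2*z (O(z) = -9 + (z*2 + 3) = -9 + (2*z + 3) = -9 + (3 + 2*z) = -6 + 2*z)
u(J) = 1
v(U, a) = 1
(30*v(O(0), 4))*(-7) = (30*1)*(-7) = 30*(-7) = -210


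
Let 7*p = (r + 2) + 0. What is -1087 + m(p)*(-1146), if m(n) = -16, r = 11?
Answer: 17249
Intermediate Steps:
p = 13/7 (p = ((11 + 2) + 0)/7 = (13 + 0)/7 = (⅐)*13 = 13/7 ≈ 1.8571)
-1087 + m(p)*(-1146) = -1087 - 16*(-1146) = -1087 + 18336 = 17249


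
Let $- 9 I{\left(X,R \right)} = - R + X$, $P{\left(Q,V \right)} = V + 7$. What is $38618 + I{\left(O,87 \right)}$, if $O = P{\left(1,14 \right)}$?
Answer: $\frac{115876}{3} \approx 38625.0$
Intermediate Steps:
$P{\left(Q,V \right)} = 7 + V$
$O = 21$ ($O = 7 + 14 = 21$)
$I{\left(X,R \right)} = - \frac{X}{9} + \frac{R}{9}$ ($I{\left(X,R \right)} = - \frac{- R + X}{9} = - \frac{X - R}{9} = - \frac{X}{9} + \frac{R}{9}$)
$38618 + I{\left(O,87 \right)} = 38618 + \left(\left(- \frac{1}{9}\right) 21 + \frac{1}{9} \cdot 87\right) = 38618 + \left(- \frac{7}{3} + \frac{29}{3}\right) = 38618 + \frac{22}{3} = \frac{115876}{3}$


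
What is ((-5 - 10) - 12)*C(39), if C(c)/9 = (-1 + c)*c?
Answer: -360126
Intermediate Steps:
C(c) = 9*c*(-1 + c) (C(c) = 9*((-1 + c)*c) = 9*(c*(-1 + c)) = 9*c*(-1 + c))
((-5 - 10) - 12)*C(39) = ((-5 - 10) - 12)*(9*39*(-1 + 39)) = (-15 - 12)*(9*39*38) = -27*13338 = -360126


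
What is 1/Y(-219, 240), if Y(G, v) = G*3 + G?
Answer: -1/876 ≈ -0.0011416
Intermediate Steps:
Y(G, v) = 4*G (Y(G, v) = 3*G + G = 4*G)
1/Y(-219, 240) = 1/(4*(-219)) = 1/(-876) = -1/876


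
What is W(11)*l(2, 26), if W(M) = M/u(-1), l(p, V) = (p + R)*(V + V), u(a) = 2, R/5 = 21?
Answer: 30602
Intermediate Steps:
R = 105 (R = 5*21 = 105)
l(p, V) = 2*V*(105 + p) (l(p, V) = (p + 105)*(V + V) = (105 + p)*(2*V) = 2*V*(105 + p))
W(M) = M/2
W(11)*l(2, 26) = ((½)*11)*(2*26*(105 + 2)) = 11*(2*26*107)/2 = (11/2)*5564 = 30602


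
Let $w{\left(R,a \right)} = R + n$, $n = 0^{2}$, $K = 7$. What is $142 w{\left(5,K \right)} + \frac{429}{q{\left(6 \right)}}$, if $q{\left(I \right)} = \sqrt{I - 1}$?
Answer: $710 + \frac{429 \sqrt{5}}{5} \approx 901.85$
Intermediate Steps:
$q{\left(I \right)} = \sqrt{-1 + I}$
$n = 0$
$w{\left(R,a \right)} = R$ ($w{\left(R,a \right)} = R + 0 = R$)
$142 w{\left(5,K \right)} + \frac{429}{q{\left(6 \right)}} = 142 \cdot 5 + \frac{429}{\sqrt{-1 + 6}} = 710 + \frac{429}{\sqrt{5}} = 710 + 429 \frac{\sqrt{5}}{5} = 710 + \frac{429 \sqrt{5}}{5}$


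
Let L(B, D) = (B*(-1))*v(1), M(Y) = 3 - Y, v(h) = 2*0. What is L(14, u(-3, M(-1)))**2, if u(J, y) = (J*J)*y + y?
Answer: 0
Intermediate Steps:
v(h) = 0
u(J, y) = y + y*J**2 (u(J, y) = J**2*y + y = y*J**2 + y = y + y*J**2)
L(B, D) = 0 (L(B, D) = (B*(-1))*0 = -B*0 = 0)
L(14, u(-3, M(-1)))**2 = 0**2 = 0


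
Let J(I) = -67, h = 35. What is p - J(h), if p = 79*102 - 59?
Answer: 8066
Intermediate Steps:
p = 7999 (p = 8058 - 59 = 7999)
p - J(h) = 7999 - 1*(-67) = 7999 + 67 = 8066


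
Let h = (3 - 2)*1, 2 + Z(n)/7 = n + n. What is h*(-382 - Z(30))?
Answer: -788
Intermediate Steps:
Z(n) = -14 + 14*n (Z(n) = -14 + 7*(n + n) = -14 + 7*(2*n) = -14 + 14*n)
h = 1 (h = 1*1 = 1)
h*(-382 - Z(30)) = 1*(-382 - (-14 + 14*30)) = 1*(-382 - (-14 + 420)) = 1*(-382 - 1*406) = 1*(-382 - 406) = 1*(-788) = -788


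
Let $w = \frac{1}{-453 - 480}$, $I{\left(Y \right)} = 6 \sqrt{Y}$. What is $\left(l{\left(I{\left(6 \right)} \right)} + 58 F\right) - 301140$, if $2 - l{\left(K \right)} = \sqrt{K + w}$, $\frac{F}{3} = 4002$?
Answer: $395210 - \frac{\sqrt{-933 + 5222934 \sqrt{6}}}{933} \approx 3.9521 \cdot 10^{5}$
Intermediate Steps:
$F = 12006$ ($F = 3 \cdot 4002 = 12006$)
$w = - \frac{1}{933}$ ($w = \frac{1}{-933} = - \frac{1}{933} \approx -0.0010718$)
$l{\left(K \right)} = 2 - \sqrt{- \frac{1}{933} + K}$ ($l{\left(K \right)} = 2 - \sqrt{K - \frac{1}{933}} = 2 - \sqrt{- \frac{1}{933} + K}$)
$\left(l{\left(I{\left(6 \right)} \right)} + 58 F\right) - 301140 = \left(\left(2 - \frac{\sqrt{-933 + 870489 \cdot 6 \sqrt{6}}}{933}\right) + 58 \cdot 12006\right) - 301140 = \left(\left(2 - \frac{\sqrt{-933 + 5222934 \sqrt{6}}}{933}\right) + 696348\right) - 301140 = \left(696350 - \frac{\sqrt{-933 + 5222934 \sqrt{6}}}{933}\right) - 301140 = 395210 - \frac{\sqrt{-933 + 5222934 \sqrt{6}}}{933}$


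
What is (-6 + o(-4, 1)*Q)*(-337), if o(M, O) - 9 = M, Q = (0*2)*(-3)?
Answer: 2022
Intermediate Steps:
Q = 0 (Q = 0*(-3) = 0)
o(M, O) = 9 + M
(-6 + o(-4, 1)*Q)*(-337) = (-6 + (9 - 4)*0)*(-337) = (-6 + 5*0)*(-337) = (-6 + 0)*(-337) = -6*(-337) = 2022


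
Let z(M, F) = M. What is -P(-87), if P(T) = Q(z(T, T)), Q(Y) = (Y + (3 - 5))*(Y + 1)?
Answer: -7654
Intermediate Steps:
Q(Y) = (1 + Y)*(-2 + Y) (Q(Y) = (Y - 2)*(1 + Y) = (-2 + Y)*(1 + Y) = (1 + Y)*(-2 + Y))
P(T) = -2 + T² - T
-P(-87) = -(-2 + (-87)² - 1*(-87)) = -(-2 + 7569 + 87) = -1*7654 = -7654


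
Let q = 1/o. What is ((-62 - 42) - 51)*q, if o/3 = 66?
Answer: -155/198 ≈ -0.78283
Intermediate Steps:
o = 198 (o = 3*66 = 198)
q = 1/198 ≈ 0.0050505
((-62 - 42) - 51)*q = ((-62 - 42) - 51)*(1/198) = (-104 - 51)*(1/198) = -155*1/198 = -155/198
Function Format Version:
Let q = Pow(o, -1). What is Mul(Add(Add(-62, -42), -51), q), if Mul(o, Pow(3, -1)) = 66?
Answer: Rational(-155, 198) ≈ -0.78283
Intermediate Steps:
o = 198 (o = Mul(3, 66) = 198)
q = Rational(1, 198) (q = Pow(198, -1) = Rational(1, 198) ≈ 0.0050505)
Mul(Add(Add(-62, -42), -51), q) = Mul(Add(Add(-62, -42), -51), Rational(1, 198)) = Mul(Add(-104, -51), Rational(1, 198)) = Mul(-155, Rational(1, 198)) = Rational(-155, 198)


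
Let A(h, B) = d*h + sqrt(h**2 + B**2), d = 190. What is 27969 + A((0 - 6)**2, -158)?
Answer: 34809 + 2*sqrt(6565) ≈ 34971.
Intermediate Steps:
A(h, B) = sqrt(B**2 + h**2) + 190*h (A(h, B) = 190*h + sqrt(h**2 + B**2) = 190*h + sqrt(B**2 + h**2) = sqrt(B**2 + h**2) + 190*h)
27969 + A((0 - 6)**2, -158) = 27969 + (sqrt((-158)**2 + ((0 - 6)**2)**2) + 190*(0 - 6)**2) = 27969 + (sqrt(24964 + ((-6)**2)**2) + 190*(-6)**2) = 27969 + (sqrt(24964 + 36**2) + 190*36) = 27969 + (sqrt(24964 + 1296) + 6840) = 27969 + (sqrt(26260) + 6840) = 27969 + (2*sqrt(6565) + 6840) = 27969 + (6840 + 2*sqrt(6565)) = 34809 + 2*sqrt(6565)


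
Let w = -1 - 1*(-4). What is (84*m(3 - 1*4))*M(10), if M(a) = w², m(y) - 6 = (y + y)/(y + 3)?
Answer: 3780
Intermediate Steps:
m(y) = 6 + 2*y/(3 + y) (m(y) = 6 + (y + y)/(y + 3) = 6 + (2*y)/(3 + y) = 6 + 2*y/(3 + y))
w = 3 (w = -1 + 4 = 3)
M(a) = 9 (M(a) = 3² = 9)
(84*m(3 - 1*4))*M(10) = (84*(2*(9 + 4*(3 - 1*4))/(3 + (3 - 1*4))))*9 = (84*(2*(9 + 4*(3 - 4))/(3 + (3 - 4))))*9 = (84*(2*(9 + 4*(-1))/(3 - 1)))*9 = (84*(2*(9 - 4)/2))*9 = (84*(2*(½)*5))*9 = (84*5)*9 = 420*9 = 3780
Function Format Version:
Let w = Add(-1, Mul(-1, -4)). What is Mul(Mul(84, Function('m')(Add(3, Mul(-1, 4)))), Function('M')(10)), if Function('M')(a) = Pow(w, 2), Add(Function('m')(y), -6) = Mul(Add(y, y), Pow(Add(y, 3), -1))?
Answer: 3780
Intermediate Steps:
Function('m')(y) = Add(6, Mul(2, y, Pow(Add(3, y), -1))) (Function('m')(y) = Add(6, Mul(Add(y, y), Pow(Add(y, 3), -1))) = Add(6, Mul(Mul(2, y), Pow(Add(3, y), -1))) = Add(6, Mul(2, y, Pow(Add(3, y), -1))))
w = 3 (w = Add(-1, 4) = 3)
Function('M')(a) = 9 (Function('M')(a) = Pow(3, 2) = 9)
Mul(Mul(84, Function('m')(Add(3, Mul(-1, 4)))), Function('M')(10)) = Mul(Mul(84, Mul(2, Pow(Add(3, Add(3, Mul(-1, 4))), -1), Add(9, Mul(4, Add(3, Mul(-1, 4)))))), 9) = Mul(Mul(84, Mul(2, Pow(Add(3, Add(3, -4)), -1), Add(9, Mul(4, Add(3, -4))))), 9) = Mul(Mul(84, Mul(2, Pow(Add(3, -1), -1), Add(9, Mul(4, -1)))), 9) = Mul(Mul(84, Mul(2, Pow(2, -1), Add(9, -4))), 9) = Mul(Mul(84, Mul(2, Rational(1, 2), 5)), 9) = Mul(Mul(84, 5), 9) = Mul(420, 9) = 3780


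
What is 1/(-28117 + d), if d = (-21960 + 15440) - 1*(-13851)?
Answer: -1/20786 ≈ -4.8109e-5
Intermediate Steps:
d = 7331 (d = -6520 + 13851 = 7331)
1/(-28117 + d) = 1/(-28117 + 7331) = 1/(-20786) = -1/20786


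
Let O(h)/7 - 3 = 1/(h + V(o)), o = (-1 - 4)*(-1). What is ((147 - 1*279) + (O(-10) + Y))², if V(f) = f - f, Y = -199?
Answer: 9653449/100 ≈ 96535.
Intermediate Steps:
o = 5 (o = -5*(-1) = 5)
V(f) = 0
O(h) = 21 + 7/h (O(h) = 21 + 7/(h + 0) = 21 + 7/h)
((147 - 1*279) + (O(-10) + Y))² = ((147 - 1*279) + ((21 + 7/(-10)) - 199))² = ((147 - 279) + ((21 + 7*(-⅒)) - 199))² = (-132 + ((21 - 7/10) - 199))² = (-132 + (203/10 - 199))² = (-132 - 1787/10)² = (-3107/10)² = 9653449/100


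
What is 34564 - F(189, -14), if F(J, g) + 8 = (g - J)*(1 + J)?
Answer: 73142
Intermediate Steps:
F(J, g) = -8 + (1 + J)*(g - J) (F(J, g) = -8 + (g - J)*(1 + J) = -8 + (1 + J)*(g - J))
34564 - F(189, -14) = 34564 - (-8 - 14 - 1*189 - 1*189**2 + 189*(-14)) = 34564 - (-8 - 14 - 189 - 1*35721 - 2646) = 34564 - (-8 - 14 - 189 - 35721 - 2646) = 34564 - 1*(-38578) = 34564 + 38578 = 73142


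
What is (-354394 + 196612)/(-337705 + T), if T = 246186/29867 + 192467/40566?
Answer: 191166260606604/409142483349845 ≈ 0.46724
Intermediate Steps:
T = 15735193165/1211584722 (T = 246186*(1/29867) + 192467*(1/40566) = 246186/29867 + 192467/40566 = 15735193165/1211584722 ≈ 12.987)
(-354394 + 196612)/(-337705 + T) = (-354394 + 196612)/(-337705 + 15735193165/1211584722) = -157782/(-409142483349845/1211584722) = -157782*(-1211584722/409142483349845) = 191166260606604/409142483349845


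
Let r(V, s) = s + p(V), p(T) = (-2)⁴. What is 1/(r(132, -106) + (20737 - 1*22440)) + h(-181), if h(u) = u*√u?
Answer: -1/1793 - 181*I*√181 ≈ -0.00055772 - 2435.1*I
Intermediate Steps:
p(T) = 16
r(V, s) = 16 + s (r(V, s) = s + 16 = 16 + s)
h(u) = u^(3/2)
1/(r(132, -106) + (20737 - 1*22440)) + h(-181) = 1/((16 - 106) + (20737 - 1*22440)) + (-181)^(3/2) = 1/(-90 + (20737 - 22440)) - 181*I*√181 = 1/(-90 - 1703) - 181*I*√181 = 1/(-1793) - 181*I*√181 = -1/1793 - 181*I*√181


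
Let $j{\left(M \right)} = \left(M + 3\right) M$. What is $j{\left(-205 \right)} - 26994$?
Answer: $14416$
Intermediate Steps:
$j{\left(M \right)} = M \left(3 + M\right)$ ($j{\left(M \right)} = \left(3 + M\right) M = M \left(3 + M\right)$)
$j{\left(-205 \right)} - 26994 = - 205 \left(3 - 205\right) - 26994 = \left(-205\right) \left(-202\right) - 26994 = 41410 - 26994 = 14416$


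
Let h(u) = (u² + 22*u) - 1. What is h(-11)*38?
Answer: -4636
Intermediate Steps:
h(u) = -1 + u² + 22*u
h(-11)*38 = (-1 + (-11)² + 22*(-11))*38 = (-1 + 121 - 242)*38 = -122*38 = -4636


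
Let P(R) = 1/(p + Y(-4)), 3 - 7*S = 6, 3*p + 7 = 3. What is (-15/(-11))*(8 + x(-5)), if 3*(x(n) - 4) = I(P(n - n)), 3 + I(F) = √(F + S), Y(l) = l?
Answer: 15 + 5*I*√483/308 ≈ 15.0 + 0.35677*I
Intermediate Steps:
p = -4/3 (p = -7/3 + (⅓)*3 = -7/3 + 1 = -4/3 ≈ -1.3333)
S = -3/7 (S = 3/7 - ⅐*6 = 3/7 - 6/7 = -3/7 ≈ -0.42857)
P(R) = -3/16 (P(R) = 1/(-4/3 - 4) = 1/(-16/3) = -3/16)
I(F) = -3 + √(-3/7 + F) (I(F) = -3 + √(F - 3/7) = -3 + √(-3/7 + F))
x(n) = 3 + I*√483/84 (x(n) = 4 + (-3 + √(-21 + 49*(-3/16))/7)/3 = 4 + (-3 + √(-21 - 147/16)/7)/3 = 4 + (-3 + √(-483/16)/7)/3 = 4 + (-3 + (I*√483/4)/7)/3 = 4 + (-3 + I*√483/28)/3 = 4 + (-1 + I*√483/84) = 3 + I*√483/84)
(-15/(-11))*(8 + x(-5)) = (-15/(-11))*(8 + (3 + I*√483/84)) = (-15*(-1/11))*(11 + I*√483/84) = 15*(11 + I*√483/84)/11 = 15 + 5*I*√483/308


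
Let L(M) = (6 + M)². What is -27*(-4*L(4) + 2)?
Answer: 10746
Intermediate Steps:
-27*(-4*L(4) + 2) = -27*(-4*(6 + 4)² + 2) = -27*(-4*10² + 2) = -27*(-4*100 + 2) = -27*(-400 + 2) = -27*(-398) = 10746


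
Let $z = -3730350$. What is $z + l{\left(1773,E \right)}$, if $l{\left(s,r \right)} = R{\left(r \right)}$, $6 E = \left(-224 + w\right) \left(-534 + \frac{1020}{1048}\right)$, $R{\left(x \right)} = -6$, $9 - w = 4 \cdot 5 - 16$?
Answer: $-3730356$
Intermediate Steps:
$w = 5$ ($w = 9 - \left(4 \cdot 5 - 16\right) = 9 - \left(20 - 16\right) = 9 - 4 = 5$)
$E = \frac{10194669}{524}$ ($E = \frac{\left(-224 + 5\right) \left(-534 + \frac{1020}{1048}\right)}{6} = \frac{\left(-219\right) \left(-534 + 1020 \cdot \frac{1}{1048}\right)}{6} = \frac{\left(-219\right) \left(-534 + \frac{255}{262}\right)}{6} = \frac{\left(-219\right) \left(- \frac{139653}{262}\right)}{6} = \frac{1}{6} \cdot \frac{30584007}{262} = \frac{10194669}{524} \approx 19455.0$)
$l{\left(s,r \right)} = -6$
$z + l{\left(1773,E \right)} = -3730350 - 6 = -3730356$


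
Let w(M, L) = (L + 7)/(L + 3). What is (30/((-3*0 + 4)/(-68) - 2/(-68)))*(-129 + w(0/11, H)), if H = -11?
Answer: 131070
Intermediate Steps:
w(M, L) = (7 + L)/(3 + L)
(30/((-3*0 + 4)/(-68) - 2/(-68)))*(-129 + w(0/11, H)) = (30/((-3*0 + 4)/(-68) - 2/(-68)))*(-129 + (7 - 11)/(3 - 11)) = (30/((0 + 4)*(-1/68) - 2*(-1/68)))*(-129 - 4/(-8)) = (30/(4*(-1/68) + 1/34))*(-129 - ⅛*(-4)) = (30/(-1/17 + 1/34))*(-129 + ½) = (30/(-1/34))*(-257/2) = (30*(-34))*(-257/2) = -1020*(-257/2) = 131070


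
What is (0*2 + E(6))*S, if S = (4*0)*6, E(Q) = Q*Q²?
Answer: 0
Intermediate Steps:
E(Q) = Q³
S = 0 (S = 0*6 = 0)
(0*2 + E(6))*S = (0*2 + 6³)*0 = (0 + 216)*0 = 216*0 = 0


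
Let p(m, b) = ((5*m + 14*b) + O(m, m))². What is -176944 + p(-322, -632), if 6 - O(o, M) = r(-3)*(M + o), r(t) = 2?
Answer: 83801952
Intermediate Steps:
O(o, M) = 6 - 2*M - 2*o (O(o, M) = 6 - 2*(M + o) = 6 - (2*M + 2*o) = 6 + (-2*M - 2*o) = 6 - 2*M - 2*o)
p(m, b) = (6 + m + 14*b)² (p(m, b) = ((5*m + 14*b) + (6 - 2*m - 2*m))² = ((5*m + 14*b) + (6 - 4*m))² = (6 + m + 14*b)²)
-176944 + p(-322, -632) = -176944 + (6 - 322 + 14*(-632))² = -176944 + (6 - 322 - 8848)² = -176944 + (-9164)² = -176944 + 83978896 = 83801952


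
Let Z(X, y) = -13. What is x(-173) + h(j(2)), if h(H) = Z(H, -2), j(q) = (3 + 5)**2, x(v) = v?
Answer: -186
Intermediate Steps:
j(q) = 64 (j(q) = 8**2 = 64)
h(H) = -13
x(-173) + h(j(2)) = -173 - 13 = -186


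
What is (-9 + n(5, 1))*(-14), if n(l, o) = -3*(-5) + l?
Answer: -154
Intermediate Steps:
n(l, o) = 15 + l
(-9 + n(5, 1))*(-14) = (-9 + (15 + 5))*(-14) = (-9 + 20)*(-14) = 11*(-14) = -154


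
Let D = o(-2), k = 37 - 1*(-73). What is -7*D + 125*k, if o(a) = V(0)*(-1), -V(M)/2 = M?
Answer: 13750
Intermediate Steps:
V(M) = -2*M
k = 110 (k = 37 + 73 = 110)
o(a) = 0 (o(a) = -2*0*(-1) = 0*(-1) = 0)
D = 0
-7*D + 125*k = -7*0 + 125*110 = 0 + 13750 = 13750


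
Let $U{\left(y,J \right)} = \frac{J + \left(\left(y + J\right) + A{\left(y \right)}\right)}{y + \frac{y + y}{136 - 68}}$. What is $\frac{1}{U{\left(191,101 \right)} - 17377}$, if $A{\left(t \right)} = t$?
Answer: $- \frac{6685}{116145389} \approx -5.7557 \cdot 10^{-5}$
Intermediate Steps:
$U{\left(y,J \right)} = \frac{34 \left(2 J + 2 y\right)}{35 y}$ ($U{\left(y,J \right)} = \frac{J + \left(\left(y + J\right) + y\right)}{y + \frac{y + y}{136 - 68}} = \frac{J + \left(\left(J + y\right) + y\right)}{y + \frac{2 y}{68}} = \frac{J + \left(J + 2 y\right)}{y + 2 y \frac{1}{68}} = \frac{2 J + 2 y}{y + \frac{y}{34}} = \frac{2 J + 2 y}{\frac{35}{34} y} = \left(2 J + 2 y\right) \frac{34}{35 y} = \frac{34 \left(2 J + 2 y\right)}{35 y}$)
$\frac{1}{U{\left(191,101 \right)} - 17377} = \frac{1}{\frac{68 \left(101 + 191\right)}{35 \cdot 191} - 17377} = \frac{1}{\frac{68}{35} \cdot \frac{1}{191} \cdot 292 - 17377} = \frac{1}{\frac{19856}{6685} - 17377} = \frac{1}{- \frac{116145389}{6685}} = - \frac{6685}{116145389}$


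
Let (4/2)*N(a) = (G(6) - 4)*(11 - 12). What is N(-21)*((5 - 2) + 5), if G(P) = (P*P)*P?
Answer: -848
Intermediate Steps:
G(P) = P**3 (G(P) = P**2*P = P**3)
N(a) = -106 (N(a) = ((6**3 - 4)*(11 - 12))/2 = ((216 - 4)*(-1))/2 = (212*(-1))/2 = (1/2)*(-212) = -106)
N(-21)*((5 - 2) + 5) = -106*((5 - 2) + 5) = -106*(3 + 5) = -106*8 = -848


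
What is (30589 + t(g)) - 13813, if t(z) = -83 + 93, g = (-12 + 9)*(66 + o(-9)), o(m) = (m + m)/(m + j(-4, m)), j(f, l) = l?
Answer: 16786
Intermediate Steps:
o(m) = 1 (o(m) = (m + m)/(m + m) = (2*m)/((2*m)) = (2*m)*(1/(2*m)) = 1)
g = -201 (g = (-12 + 9)*(66 + 1) = -3*67 = -201)
t(z) = 10
(30589 + t(g)) - 13813 = (30589 + 10) - 13813 = 30599 - 13813 = 16786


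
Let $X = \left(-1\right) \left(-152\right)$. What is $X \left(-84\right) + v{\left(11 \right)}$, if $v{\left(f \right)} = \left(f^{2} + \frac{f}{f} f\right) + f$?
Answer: $-12625$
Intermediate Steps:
$v{\left(f \right)} = f^{2} + 2 f$ ($v{\left(f \right)} = \left(f^{2} + 1 f\right) + f = \left(f^{2} + f\right) + f = \left(f + f^{2}\right) + f = f^{2} + 2 f$)
$X = 152$
$X \left(-84\right) + v{\left(11 \right)} = 152 \left(-84\right) + 11 \left(2 + 11\right) = -12768 + 11 \cdot 13 = -12768 + 143 = -12625$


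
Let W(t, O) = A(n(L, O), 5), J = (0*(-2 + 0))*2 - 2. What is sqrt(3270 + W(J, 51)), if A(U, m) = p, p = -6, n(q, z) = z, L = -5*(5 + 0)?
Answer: 8*sqrt(51) ≈ 57.131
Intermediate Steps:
L = -25 (L = -5*5 = -25)
A(U, m) = -6
J = -2 (J = (0*(-2))*2 - 2 = 0*2 - 2 = 0 - 2 = -2)
W(t, O) = -6
sqrt(3270 + W(J, 51)) = sqrt(3270 - 6) = sqrt(3264) = 8*sqrt(51)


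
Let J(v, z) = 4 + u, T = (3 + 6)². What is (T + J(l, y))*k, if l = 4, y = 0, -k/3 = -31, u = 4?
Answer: 8277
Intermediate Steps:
k = 93 (k = -3*(-31) = 93)
T = 81 (T = 9² = 81)
J(v, z) = 8 (J(v, z) = 4 + 4 = 8)
(T + J(l, y))*k = (81 + 8)*93 = 89*93 = 8277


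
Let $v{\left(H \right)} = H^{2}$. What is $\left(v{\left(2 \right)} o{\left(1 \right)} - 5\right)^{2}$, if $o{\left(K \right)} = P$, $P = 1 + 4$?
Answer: $225$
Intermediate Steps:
$P = 5$
$o{\left(K \right)} = 5$
$\left(v{\left(2 \right)} o{\left(1 \right)} - 5\right)^{2} = \left(2^{2} \cdot 5 - 5\right)^{2} = \left(4 \cdot 5 - 5\right)^{2} = \left(20 - 5\right)^{2} = 15^{2} = 225$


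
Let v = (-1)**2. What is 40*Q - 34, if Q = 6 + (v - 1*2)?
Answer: 166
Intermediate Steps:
v = 1
Q = 5 (Q = 6 + (1 - 1*2) = 6 + (1 - 2) = 6 - 1 = 5)
40*Q - 34 = 40*5 - 34 = 200 - 34 = 166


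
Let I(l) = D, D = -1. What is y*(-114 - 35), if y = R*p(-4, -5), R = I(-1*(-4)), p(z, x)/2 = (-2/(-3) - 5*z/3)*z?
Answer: -26224/3 ≈ -8741.3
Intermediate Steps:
p(z, x) = 2*z*(⅔ - 5*z/3) (p(z, x) = 2*((-2/(-3) - 5*z/3)*z) = 2*((-2*(-⅓) - 5*z/3)*z) = 2*((⅔ - 5*z/3)*z) = 2*(z*(⅔ - 5*z/3)) = 2*z*(⅔ - 5*z/3))
I(l) = -1
R = -1
y = 176/3 (y = -2*(-4)*(2 - 5*(-4))/3 = -2*(-4)*(2 + 20)/3 = -2*(-4)*22/3 = -1*(-176/3) = 176/3 ≈ 58.667)
y*(-114 - 35) = 176*(-114 - 35)/3 = (176/3)*(-149) = -26224/3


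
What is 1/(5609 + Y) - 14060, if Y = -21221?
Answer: -219504721/15612 ≈ -14060.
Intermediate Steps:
1/(5609 + Y) - 14060 = 1/(5609 - 21221) - 14060 = 1/(-15612) - 14060 = -1/15612 - 14060 = -219504721/15612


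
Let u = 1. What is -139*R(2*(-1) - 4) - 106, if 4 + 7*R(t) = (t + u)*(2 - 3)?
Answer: -881/7 ≈ -125.86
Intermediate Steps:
R(t) = -5/7 - t/7 (R(t) = -4/7 + ((t + 1)*(2 - 3))/7 = -4/7 + ((1 + t)*(-1))/7 = -4/7 + (-1 - t)/7 = -4/7 + (-⅐ - t/7) = -5/7 - t/7)
-139*R(2*(-1) - 4) - 106 = -139*(-5/7 - (2*(-1) - 4)/7) - 106 = -139*(-5/7 - (-2 - 4)/7) - 106 = -139*(-5/7 - ⅐*(-6)) - 106 = -139*(-5/7 + 6/7) - 106 = -139*⅐ - 106 = -139/7 - 106 = -881/7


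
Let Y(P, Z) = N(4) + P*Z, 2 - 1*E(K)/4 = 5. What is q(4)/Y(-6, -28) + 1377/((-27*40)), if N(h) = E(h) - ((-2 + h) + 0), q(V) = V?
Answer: -3847/3080 ≈ -1.2490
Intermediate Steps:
E(K) = -12 (E(K) = 8 - 4*5 = 8 - 20 = -12)
N(h) = -10 - h (N(h) = -12 - ((-2 + h) + 0) = -12 - (-2 + h) = -12 + (2 - h) = -10 - h)
Y(P, Z) = -14 + P*Z (Y(P, Z) = (-10 - 1*4) + P*Z = (-10 - 4) + P*Z = -14 + P*Z)
q(4)/Y(-6, -28) + 1377/((-27*40)) = 4/(-14 - 6*(-28)) + 1377/((-27*40)) = 4/(-14 + 168) + 1377/(-1080) = 4/154 + 1377*(-1/1080) = 4*(1/154) - 51/40 = 2/77 - 51/40 = -3847/3080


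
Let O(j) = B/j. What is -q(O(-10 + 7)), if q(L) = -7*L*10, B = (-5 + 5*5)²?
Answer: -28000/3 ≈ -9333.3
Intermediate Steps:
B = 400 (B = (-5 + 25)² = 20² = 400)
O(j) = 400/j
q(L) = -70*L
-q(O(-10 + 7)) = -(-70)*400/(-10 + 7) = -(-70)*400/(-3) = -(-70)*400*(-⅓) = -(-70)*(-400)/3 = -1*28000/3 = -28000/3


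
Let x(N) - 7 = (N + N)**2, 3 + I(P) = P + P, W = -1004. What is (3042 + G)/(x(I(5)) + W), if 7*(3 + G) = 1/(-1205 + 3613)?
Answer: -51225385/13501656 ≈ -3.7940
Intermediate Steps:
I(P) = -3 + 2*P (I(P) = -3 + (P + P) = -3 + 2*P)
x(N) = 7 + 4*N**2 (x(N) = 7 + (N + N)**2 = 7 + (2*N)**2 = 7 + 4*N**2)
G = -50567/16856 (G = -3 + 1/(7*(-1205 + 3613)) = -3 + (1/7)/2408 = -3 + (1/7)*(1/2408) = -3 + 1/16856 = -50567/16856 ≈ -2.9999)
(3042 + G)/(x(I(5)) + W) = (3042 - 50567/16856)/((7 + 4*(-3 + 2*5)**2) - 1004) = 51225385/(16856*((7 + 4*(-3 + 10)**2) - 1004)) = 51225385/(16856*((7 + 4*7**2) - 1004)) = 51225385/(16856*((7 + 4*49) - 1004)) = 51225385/(16856*((7 + 196) - 1004)) = 51225385/(16856*(203 - 1004)) = (51225385/16856)/(-801) = (51225385/16856)*(-1/801) = -51225385/13501656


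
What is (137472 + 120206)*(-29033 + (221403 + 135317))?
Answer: 84437730786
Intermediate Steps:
(137472 + 120206)*(-29033 + (221403 + 135317)) = 257678*(-29033 + 356720) = 257678*327687 = 84437730786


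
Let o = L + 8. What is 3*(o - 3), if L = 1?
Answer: 18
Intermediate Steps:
o = 9 (o = 1 + 8 = 9)
3*(o - 3) = 3*(9 - 3) = 3*6 = 18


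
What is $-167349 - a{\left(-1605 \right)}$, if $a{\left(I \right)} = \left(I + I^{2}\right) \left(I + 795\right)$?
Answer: $2085112851$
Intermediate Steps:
$a{\left(I \right)} = \left(795 + I\right) \left(I + I^{2}\right)$ ($a{\left(I \right)} = \left(I + I^{2}\right) \left(795 + I\right) = \left(795 + I\right) \left(I + I^{2}\right)$)
$-167349 - a{\left(-1605 \right)} = -167349 - - 1605 \left(795 + \left(-1605\right)^{2} + 796 \left(-1605\right)\right) = -167349 - - 1605 \left(795 + 2576025 - 1277580\right) = -167349 - \left(-1605\right) 1299240 = -167349 - -2085280200 = -167349 + 2085280200 = 2085112851$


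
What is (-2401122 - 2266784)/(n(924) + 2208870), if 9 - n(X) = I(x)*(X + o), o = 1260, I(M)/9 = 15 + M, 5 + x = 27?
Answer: -4667906/1481607 ≈ -3.1506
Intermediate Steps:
x = 22 (x = -5 + 27 = 22)
I(M) = 135 + 9*M (I(M) = 9*(15 + M) = 135 + 9*M)
n(X) = -419571 - 333*X (n(X) = 9 - (135 + 9*22)*(X + 1260) = 9 - (135 + 198)*(1260 + X) = 9 - 333*(1260 + X) = 9 - (419580 + 333*X) = 9 + (-419580 - 333*X) = -419571 - 333*X)
(-2401122 - 2266784)/(n(924) + 2208870) = (-2401122 - 2266784)/((-419571 - 333*924) + 2208870) = -4667906/((-419571 - 307692) + 2208870) = -4667906/(-727263 + 2208870) = -4667906/1481607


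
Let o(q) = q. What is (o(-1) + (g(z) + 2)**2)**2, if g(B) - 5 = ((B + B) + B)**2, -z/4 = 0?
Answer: 2304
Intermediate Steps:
z = 0 (z = -4*0 = 0)
g(B) = 5 + 9*B**2 (g(B) = 5 + ((B + B) + B)**2 = 5 + (2*B + B)**2 = 5 + (3*B)**2 = 5 + 9*B**2)
(o(-1) + (g(z) + 2)**2)**2 = (-1 + ((5 + 9*0**2) + 2)**2)**2 = (-1 + ((5 + 9*0) + 2)**2)**2 = (-1 + ((5 + 0) + 2)**2)**2 = (-1 + (5 + 2)**2)**2 = (-1 + 7**2)**2 = (-1 + 49)**2 = 48**2 = 2304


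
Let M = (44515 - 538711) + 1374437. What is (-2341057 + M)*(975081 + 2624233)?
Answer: -5257935480224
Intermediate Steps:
M = 880241 (M = -494196 + 1374437 = 880241)
(-2341057 + M)*(975081 + 2624233) = (-2341057 + 880241)*(975081 + 2624233) = -1460816*3599314 = -5257935480224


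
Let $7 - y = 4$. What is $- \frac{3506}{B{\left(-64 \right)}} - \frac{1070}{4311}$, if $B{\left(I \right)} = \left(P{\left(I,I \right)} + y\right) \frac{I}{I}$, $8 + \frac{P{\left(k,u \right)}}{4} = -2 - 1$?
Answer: $\frac{15070496}{176751} \approx 85.264$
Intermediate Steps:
$y = 3$ ($y = 7 - 4 = 3$)
$P{\left(k,u \right)} = -44$ ($P{\left(k,u \right)} = -32 + 4 \left(-2 - 1\right) = -32 + 4 \left(-3\right) = -32 - 12 = -44$)
$B{\left(I \right)} = -41$ ($B{\left(I \right)} = \left(-44 + 3\right) \frac{I}{I} = \left(-41\right) 1 = -41$)
$- \frac{3506}{B{\left(-64 \right)}} - \frac{1070}{4311} = - \frac{3506}{-41} - \frac{1070}{4311} = \left(-3506\right) \left(- \frac{1}{41}\right) - \frac{1070}{4311} = \frac{3506}{41} - \frac{1070}{4311} = \frac{15070496}{176751}$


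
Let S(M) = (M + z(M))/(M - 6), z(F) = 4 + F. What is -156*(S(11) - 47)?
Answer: 32604/5 ≈ 6520.8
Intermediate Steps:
S(M) = (4 + 2*M)/(-6 + M) (S(M) = (M + (4 + M))/(M - 6) = (4 + 2*M)/(-6 + M))
-156*(S(11) - 47) = -156*(2*(2 + 11)/(-6 + 11) - 47) = -156*(2*13/5 - 47) = -156*(2*(⅕)*13 - 47) = -156*(26/5 - 47) = -156*(-209/5) = 32604/5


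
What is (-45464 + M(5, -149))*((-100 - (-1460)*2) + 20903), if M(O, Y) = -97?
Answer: -1080843603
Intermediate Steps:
(-45464 + M(5, -149))*((-100 - (-1460)*2) + 20903) = (-45464 - 97)*((-100 - (-1460)*2) + 20903) = -45561*((-100 - 73*(-40)) + 20903) = -45561*((-100 + 2920) + 20903) = -45561*(2820 + 20903) = -45561*23723 = -1080843603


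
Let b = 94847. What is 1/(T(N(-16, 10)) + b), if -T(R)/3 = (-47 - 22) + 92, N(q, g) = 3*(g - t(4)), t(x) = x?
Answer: 1/94778 ≈ 1.0551e-5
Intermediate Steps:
N(q, g) = -12 + 3*g (N(q, g) = 3*(g - 1*4) = 3*(g - 4) = 3*(-4 + g) = -12 + 3*g)
T(R) = -69 (T(R) = -3*((-47 - 22) + 92) = -3*(-69 + 92) = -3*23 = -69)
1/(T(N(-16, 10)) + b) = 1/(-69 + 94847) = 1/94778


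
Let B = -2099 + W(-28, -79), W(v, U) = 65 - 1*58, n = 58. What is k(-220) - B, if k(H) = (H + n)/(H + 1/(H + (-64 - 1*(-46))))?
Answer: 109577768/52361 ≈ 2092.7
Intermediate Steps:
W(v, U) = 7 (W(v, U) = 65 - 58 = 7)
k(H) = (58 + H)/(H + 1/(-18 + H)) (k(H) = (H + 58)/(H + 1/(H + (-64 - 1*(-46)))) = (58 + H)/(H + 1/(H + (-64 + 46))) = (58 + H)/(H + 1/(H - 18)) = (58 + H)/(H + 1/(-18 + H)))
B = -2092 (B = -2099 + 7 = -2092)
k(-220) - B = (-1044 + (-220)² + 40*(-220))/(1 + (-220)² - 18*(-220)) - 1*(-2092) = (-1044 + 48400 - 8800)/(1 + 48400 + 3960) + 2092 = 38556/52361 + 2092 = 109577768/52361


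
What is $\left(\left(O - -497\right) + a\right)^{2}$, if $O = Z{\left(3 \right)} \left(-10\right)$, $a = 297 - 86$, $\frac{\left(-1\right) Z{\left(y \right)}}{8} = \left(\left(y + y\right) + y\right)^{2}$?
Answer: $51667344$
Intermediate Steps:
$Z{\left(y \right)} = - 72 y^{2}$ ($Z{\left(y \right)} = - 8 \left(\left(y + y\right) + y\right)^{2} = - 8 \left(2 y + y\right)^{2} = - 8 \left(3 y\right)^{2} = - 8 \cdot 9 y^{2} = - 72 y^{2}$)
$a = 211$
$O = 6480$ ($O = - 72 \cdot 3^{2} \left(-10\right) = \left(-72\right) 9 \left(-10\right) = \left(-648\right) \left(-10\right) = 6480$)
$\left(\left(O - -497\right) + a\right)^{2} = \left(\left(6480 - -497\right) + 211\right)^{2} = \left(\left(6480 + 497\right) + 211\right)^{2} = \left(6977 + 211\right)^{2} = 7188^{2} = 51667344$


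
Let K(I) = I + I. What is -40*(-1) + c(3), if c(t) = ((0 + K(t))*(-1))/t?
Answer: 38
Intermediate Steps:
K(I) = 2*I
c(t) = -2 (c(t) = ((0 + 2*t)*(-1))/t = ((2*t)*(-1))/t = (-2*t)/t = -2)
-40*(-1) + c(3) = -40*(-1) - 2 = 40 - 2 = 38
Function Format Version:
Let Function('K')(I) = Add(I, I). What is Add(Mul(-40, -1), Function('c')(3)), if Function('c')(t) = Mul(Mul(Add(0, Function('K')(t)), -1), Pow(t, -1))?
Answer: 38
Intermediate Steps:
Function('K')(I) = Mul(2, I)
Function('c')(t) = -2 (Function('c')(t) = Mul(Mul(Add(0, Mul(2, t)), -1), Pow(t, -1)) = Mul(Mul(Mul(2, t), -1), Pow(t, -1)) = Mul(Mul(-2, t), Pow(t, -1)) = -2)
Add(Mul(-40, -1), Function('c')(3)) = Add(Mul(-40, -1), -2) = Add(40, -2) = 38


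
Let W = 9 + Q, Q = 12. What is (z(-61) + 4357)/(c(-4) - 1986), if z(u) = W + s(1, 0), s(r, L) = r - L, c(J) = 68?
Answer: -4379/1918 ≈ -2.2831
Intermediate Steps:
W = 21 (W = 9 + 12 = 21)
z(u) = 22 (z(u) = 21 + (1 - 1*0) = 21 + (1 + 0) = 21 + 1 = 22)
(z(-61) + 4357)/(c(-4) - 1986) = (22 + 4357)/(68 - 1986) = 4379/(-1918) = 4379*(-1/1918) = -4379/1918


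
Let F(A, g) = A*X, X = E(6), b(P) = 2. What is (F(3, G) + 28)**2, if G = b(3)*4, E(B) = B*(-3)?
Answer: 676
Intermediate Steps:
E(B) = -3*B
G = 8 (G = 2*4 = 8)
X = -18 (X = -3*6 = -18)
F(A, g) = -18*A (F(A, g) = A*(-18) = -18*A)
(F(3, G) + 28)**2 = (-18*3 + 28)**2 = (-54 + 28)**2 = (-26)**2 = 676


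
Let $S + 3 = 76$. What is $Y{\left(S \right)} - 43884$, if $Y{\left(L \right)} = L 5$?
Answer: $-43519$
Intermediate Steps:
$S = 73$ ($S = -3 + 76 = 73$)
$Y{\left(L \right)} = 5 L$
$Y{\left(S \right)} - 43884 = 5 \cdot 73 - 43884 = 365 - 43884 = -43519$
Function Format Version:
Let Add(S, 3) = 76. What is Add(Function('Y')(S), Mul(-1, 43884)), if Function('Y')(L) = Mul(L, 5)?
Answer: -43519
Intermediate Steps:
S = 73 (S = Add(-3, 76) = 73)
Function('Y')(L) = Mul(5, L)
Add(Function('Y')(S), Mul(-1, 43884)) = Add(Mul(5, 73), Mul(-1, 43884)) = Add(365, -43884) = -43519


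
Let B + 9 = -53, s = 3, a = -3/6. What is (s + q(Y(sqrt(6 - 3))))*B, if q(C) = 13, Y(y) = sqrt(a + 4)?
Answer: -992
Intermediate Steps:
a = -1/2 (a = -3*1/6 = -1/2 ≈ -0.50000)
Y(y) = sqrt(14)/2 (Y(y) = sqrt(-1/2 + 4) = sqrt(7/2) = sqrt(14)/2)
B = -62 (B = -9 - 53 = -62)
(s + q(Y(sqrt(6 - 3))))*B = (3 + 13)*(-62) = 16*(-62) = -992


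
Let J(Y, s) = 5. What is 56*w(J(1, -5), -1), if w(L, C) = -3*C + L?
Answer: 448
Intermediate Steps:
w(L, C) = L - 3*C
56*w(J(1, -5), -1) = 56*(5 - 3*(-1)) = 56*(5 + 3) = 56*8 = 448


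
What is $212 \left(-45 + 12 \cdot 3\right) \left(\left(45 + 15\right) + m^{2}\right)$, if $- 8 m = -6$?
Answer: $- \frac{462213}{4} \approx -1.1555 \cdot 10^{5}$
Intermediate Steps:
$m = \frac{3}{4}$ ($m = \left(- \frac{1}{8}\right) \left(-6\right) = \frac{3}{4} \approx 0.75$)
$212 \left(-45 + 12 \cdot 3\right) \left(\left(45 + 15\right) + m^{2}\right) = 212 \left(-45 + 12 \cdot 3\right) \left(\left(45 + 15\right) + \left(\frac{3}{4}\right)^{2}\right) = 212 \left(-45 + 36\right) \left(60 + \frac{9}{16}\right) = 212 \left(-9\right) \frac{969}{16} = \left(-1908\right) \frac{969}{16} = - \frac{462213}{4}$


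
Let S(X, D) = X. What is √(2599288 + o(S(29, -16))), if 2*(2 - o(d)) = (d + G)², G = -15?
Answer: 2*√649798 ≈ 1612.2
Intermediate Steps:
o(d) = 2 - (-15 + d)²/2 (o(d) = 2 - (d - 15)²/2 = 2 - (-15 + d)²/2)
√(2599288 + o(S(29, -16))) = √(2599288 + (2 - (-15 + 29)²/2)) = √(2599288 + (2 - ½*14²)) = √(2599288 + (2 - ½*196)) = √(2599288 + (2 - 98)) = √(2599288 - 96) = √2599192 = 2*√649798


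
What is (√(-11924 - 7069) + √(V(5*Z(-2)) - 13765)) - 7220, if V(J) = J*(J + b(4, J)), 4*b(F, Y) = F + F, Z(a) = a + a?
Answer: -7220 + I*√13405 + I*√18993 ≈ -7220.0 + 253.59*I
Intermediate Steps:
Z(a) = 2*a
b(F, Y) = F/2 (b(F, Y) = (F + F)/4 = (2*F)/4 = F/2)
V(J) = J*(2 + J) (V(J) = J*(J + (½)*4) = J*(J + 2) = J*(2 + J))
(√(-11924 - 7069) + √(V(5*Z(-2)) - 13765)) - 7220 = (√(-11924 - 7069) + √((5*(2*(-2)))*(2 + 5*(2*(-2))) - 13765)) - 7220 = (√(-18993) + √((5*(-4))*(2 + 5*(-4)) - 13765)) - 7220 = (I*√18993 + √(-20*(2 - 20) - 13765)) - 7220 = (I*√18993 + √(-20*(-18) - 13765)) - 7220 = (I*√18993 + √(360 - 13765)) - 7220 = (I*√18993 + √(-13405)) - 7220 = (I*√18993 + I*√13405) - 7220 = (I*√13405 + I*√18993) - 7220 = -7220 + I*√13405 + I*√18993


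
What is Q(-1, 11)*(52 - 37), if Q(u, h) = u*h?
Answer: -165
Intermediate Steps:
Q(u, h) = h*u
Q(-1, 11)*(52 - 37) = (11*(-1))*(52 - 37) = -11*15 = -165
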